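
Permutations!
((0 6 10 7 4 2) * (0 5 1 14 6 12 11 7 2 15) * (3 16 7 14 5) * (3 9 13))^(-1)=(0 15 4 7 16 3 13 9 2 10 6 14 11 12)(1 5)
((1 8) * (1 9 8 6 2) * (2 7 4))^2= (9)(1 7 2 6 4)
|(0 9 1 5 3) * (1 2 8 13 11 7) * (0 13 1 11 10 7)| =11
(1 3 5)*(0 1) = (0 1 3 5) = [1, 3, 2, 5, 4, 0]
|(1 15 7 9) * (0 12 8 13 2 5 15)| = |(0 12 8 13 2 5 15 7 9 1)| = 10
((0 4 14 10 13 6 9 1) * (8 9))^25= ((0 4 14 10 13 6 8 9 1))^25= (0 9 6 10 4 1 8 13 14)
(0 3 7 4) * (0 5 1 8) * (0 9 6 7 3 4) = [4, 8, 2, 3, 5, 1, 7, 0, 9, 6] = (0 4 5 1 8 9 6 7)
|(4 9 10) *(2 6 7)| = 3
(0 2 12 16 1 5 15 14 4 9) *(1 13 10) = (0 2 12 16 13 10 1 5 15 14 4 9) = [2, 5, 12, 3, 9, 15, 6, 7, 8, 0, 1, 11, 16, 10, 4, 14, 13]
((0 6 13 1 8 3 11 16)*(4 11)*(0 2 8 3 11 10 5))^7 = ((0 6 13 1 3 4 10 5)(2 8 11 16))^7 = (0 5 10 4 3 1 13 6)(2 16 11 8)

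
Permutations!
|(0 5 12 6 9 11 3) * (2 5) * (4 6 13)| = 10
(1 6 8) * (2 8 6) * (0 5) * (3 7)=(0 5)(1 2 8)(3 7)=[5, 2, 8, 7, 4, 0, 6, 3, 1]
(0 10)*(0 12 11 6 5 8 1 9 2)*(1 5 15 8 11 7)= (0 10 12 7 1 9 2)(5 11 6 15 8)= [10, 9, 0, 3, 4, 11, 15, 1, 5, 2, 12, 6, 7, 13, 14, 8]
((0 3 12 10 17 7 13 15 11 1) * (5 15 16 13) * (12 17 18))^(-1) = ((0 3 17 7 5 15 11 1)(10 18 12)(13 16))^(-1) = (0 1 11 15 5 7 17 3)(10 12 18)(13 16)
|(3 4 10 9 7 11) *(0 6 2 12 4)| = 10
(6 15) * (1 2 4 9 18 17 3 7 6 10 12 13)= [0, 2, 4, 7, 9, 5, 15, 6, 8, 18, 12, 11, 13, 1, 14, 10, 16, 3, 17]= (1 2 4 9 18 17 3 7 6 15 10 12 13)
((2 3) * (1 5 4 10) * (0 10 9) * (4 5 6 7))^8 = ((0 10 1 6 7 4 9)(2 3))^8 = (0 10 1 6 7 4 9)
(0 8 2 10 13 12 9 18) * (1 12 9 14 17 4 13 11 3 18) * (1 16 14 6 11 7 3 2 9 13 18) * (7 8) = [7, 12, 10, 1, 18, 5, 11, 3, 9, 16, 8, 2, 6, 13, 17, 15, 14, 4, 0] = (0 7 3 1 12 6 11 2 10 8 9 16 14 17 4 18)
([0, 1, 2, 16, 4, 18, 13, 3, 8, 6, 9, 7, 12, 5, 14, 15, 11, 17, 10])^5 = [0, 1, 2, 16, 4, 13, 9, 3, 8, 10, 18, 7, 12, 6, 14, 15, 11, 17, 5]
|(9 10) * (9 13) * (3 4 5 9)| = |(3 4 5 9 10 13)| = 6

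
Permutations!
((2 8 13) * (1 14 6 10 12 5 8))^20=((1 14 6 10 12 5 8 13 2))^20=(1 6 12 8 2 14 10 5 13)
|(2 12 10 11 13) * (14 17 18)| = 15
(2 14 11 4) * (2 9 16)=(2 14 11 4 9 16)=[0, 1, 14, 3, 9, 5, 6, 7, 8, 16, 10, 4, 12, 13, 11, 15, 2]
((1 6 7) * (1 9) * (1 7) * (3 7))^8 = (3 9 7)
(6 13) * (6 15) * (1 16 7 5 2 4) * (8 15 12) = (1 16 7 5 2 4)(6 13 12 8 15) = [0, 16, 4, 3, 1, 2, 13, 5, 15, 9, 10, 11, 8, 12, 14, 6, 7]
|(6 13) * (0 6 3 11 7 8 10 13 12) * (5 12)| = |(0 6 5 12)(3 11 7 8 10 13)| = 12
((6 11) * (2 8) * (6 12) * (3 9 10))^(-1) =(2 8)(3 10 9)(6 12 11) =((2 8)(3 9 10)(6 11 12))^(-1)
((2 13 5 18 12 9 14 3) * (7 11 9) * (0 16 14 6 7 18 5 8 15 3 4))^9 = ((0 16 14 4)(2 13 8 15 3)(6 7 11 9)(12 18))^9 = (0 16 14 4)(2 3 15 8 13)(6 7 11 9)(12 18)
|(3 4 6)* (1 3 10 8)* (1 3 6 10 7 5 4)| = |(1 6 7 5 4 10 8 3)| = 8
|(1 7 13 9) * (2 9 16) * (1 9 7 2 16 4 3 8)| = |(16)(1 2 7 13 4 3 8)| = 7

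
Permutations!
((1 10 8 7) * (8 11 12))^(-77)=((1 10 11 12 8 7))^(-77)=(1 10 11 12 8 7)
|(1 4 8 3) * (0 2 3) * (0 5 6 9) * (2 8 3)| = 15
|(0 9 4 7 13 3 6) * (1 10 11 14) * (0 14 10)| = |(0 9 4 7 13 3 6 14 1)(10 11)| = 18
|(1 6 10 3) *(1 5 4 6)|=|(3 5 4 6 10)|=5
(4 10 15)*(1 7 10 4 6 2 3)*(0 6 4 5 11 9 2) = (0 6)(1 7 10 15 4 5 11 9 2 3) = [6, 7, 3, 1, 5, 11, 0, 10, 8, 2, 15, 9, 12, 13, 14, 4]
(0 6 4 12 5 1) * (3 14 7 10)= [6, 0, 2, 14, 12, 1, 4, 10, 8, 9, 3, 11, 5, 13, 7]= (0 6 4 12 5 1)(3 14 7 10)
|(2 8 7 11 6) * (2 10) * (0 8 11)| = 12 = |(0 8 7)(2 11 6 10)|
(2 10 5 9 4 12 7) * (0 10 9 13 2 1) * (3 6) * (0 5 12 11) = (0 10 12 7 1 5 13 2 9 4 11)(3 6) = [10, 5, 9, 6, 11, 13, 3, 1, 8, 4, 12, 0, 7, 2]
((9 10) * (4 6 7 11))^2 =((4 6 7 11)(9 10))^2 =(4 7)(6 11)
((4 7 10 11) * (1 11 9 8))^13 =((1 11 4 7 10 9 8))^13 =(1 8 9 10 7 4 11)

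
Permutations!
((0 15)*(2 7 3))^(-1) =((0 15)(2 7 3))^(-1) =(0 15)(2 3 7)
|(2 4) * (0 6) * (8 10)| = |(0 6)(2 4)(8 10)| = 2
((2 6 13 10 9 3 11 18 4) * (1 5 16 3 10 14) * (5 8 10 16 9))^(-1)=(1 14 13 6 2 4 18 11 3 16 9 5 10 8)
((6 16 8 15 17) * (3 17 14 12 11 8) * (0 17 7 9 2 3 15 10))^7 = ((0 17 6 16 15 14 12 11 8 10)(2 3 7 9))^7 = (0 11 15 17 8 14 6 10 12 16)(2 9 7 3)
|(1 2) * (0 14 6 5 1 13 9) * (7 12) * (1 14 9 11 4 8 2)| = 30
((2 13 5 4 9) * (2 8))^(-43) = ((2 13 5 4 9 8))^(-43) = (2 8 9 4 5 13)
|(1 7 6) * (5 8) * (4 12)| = 6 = |(1 7 6)(4 12)(5 8)|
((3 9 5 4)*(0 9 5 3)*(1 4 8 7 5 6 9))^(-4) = ((0 1 4)(3 6 9)(5 8 7))^(-4) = (0 4 1)(3 9 6)(5 7 8)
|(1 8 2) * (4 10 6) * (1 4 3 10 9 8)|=12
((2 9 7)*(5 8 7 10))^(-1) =(2 7 8 5 10 9)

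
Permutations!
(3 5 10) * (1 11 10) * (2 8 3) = [0, 11, 8, 5, 4, 1, 6, 7, 3, 9, 2, 10] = (1 11 10 2 8 3 5)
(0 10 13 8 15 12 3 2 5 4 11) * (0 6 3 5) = [10, 1, 0, 2, 11, 4, 3, 7, 15, 9, 13, 6, 5, 8, 14, 12] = (0 10 13 8 15 12 5 4 11 6 3 2)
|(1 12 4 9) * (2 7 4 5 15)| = 8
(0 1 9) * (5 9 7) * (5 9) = (0 1 7 9) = [1, 7, 2, 3, 4, 5, 6, 9, 8, 0]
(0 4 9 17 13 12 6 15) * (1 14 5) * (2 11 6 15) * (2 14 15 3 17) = (0 4 9 2 11 6 14 5 1 15)(3 17 13 12) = [4, 15, 11, 17, 9, 1, 14, 7, 8, 2, 10, 6, 3, 12, 5, 0, 16, 13]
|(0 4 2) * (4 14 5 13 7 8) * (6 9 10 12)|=8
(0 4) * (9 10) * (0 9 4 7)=(0 7)(4 9 10)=[7, 1, 2, 3, 9, 5, 6, 0, 8, 10, 4]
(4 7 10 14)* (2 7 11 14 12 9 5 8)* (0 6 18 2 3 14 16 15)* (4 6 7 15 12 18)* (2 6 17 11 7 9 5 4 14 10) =(0 9 4 7 2 15)(3 10 18 6 14 17 11 16 12 5 8) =[9, 1, 15, 10, 7, 8, 14, 2, 3, 4, 18, 16, 5, 13, 17, 0, 12, 11, 6]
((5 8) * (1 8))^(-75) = ((1 8 5))^(-75) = (8)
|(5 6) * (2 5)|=|(2 5 6)|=3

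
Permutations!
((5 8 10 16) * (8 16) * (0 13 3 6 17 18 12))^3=(0 6 12 3 18 13 17)(5 16)(8 10)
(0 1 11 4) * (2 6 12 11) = (0 1 2 6 12 11 4) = [1, 2, 6, 3, 0, 5, 12, 7, 8, 9, 10, 4, 11]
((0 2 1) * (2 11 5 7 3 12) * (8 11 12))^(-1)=((0 12 2 1)(3 8 11 5 7))^(-1)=(0 1 2 12)(3 7 5 11 8)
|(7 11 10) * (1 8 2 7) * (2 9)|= 7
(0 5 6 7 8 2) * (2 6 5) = [2, 1, 0, 3, 4, 5, 7, 8, 6] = (0 2)(6 7 8)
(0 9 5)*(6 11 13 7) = (0 9 5)(6 11 13 7) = [9, 1, 2, 3, 4, 0, 11, 6, 8, 5, 10, 13, 12, 7]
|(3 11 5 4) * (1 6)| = 4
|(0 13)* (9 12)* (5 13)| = 6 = |(0 5 13)(9 12)|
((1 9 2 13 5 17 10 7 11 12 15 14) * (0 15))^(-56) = ((0 15 14 1 9 2 13 5 17 10 7 11 12))^(-56) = (0 10 2 15 7 13 14 11 5 1 12 17 9)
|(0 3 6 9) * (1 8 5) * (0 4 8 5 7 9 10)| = 4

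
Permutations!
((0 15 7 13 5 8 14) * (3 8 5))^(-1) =((0 15 7 13 3 8 14))^(-1) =(0 14 8 3 13 7 15)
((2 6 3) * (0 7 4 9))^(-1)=(0 9 4 7)(2 3 6)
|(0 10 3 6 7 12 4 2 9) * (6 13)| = 10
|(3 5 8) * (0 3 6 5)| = |(0 3)(5 8 6)| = 6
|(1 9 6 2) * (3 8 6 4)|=|(1 9 4 3 8 6 2)|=7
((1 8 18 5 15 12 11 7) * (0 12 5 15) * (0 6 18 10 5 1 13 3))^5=(0 3 13 7 11 12)(1 18 5 8 15 6 10)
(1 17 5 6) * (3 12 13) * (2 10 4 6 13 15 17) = (1 2 10 4 6)(3 12 15 17 5 13) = [0, 2, 10, 12, 6, 13, 1, 7, 8, 9, 4, 11, 15, 3, 14, 17, 16, 5]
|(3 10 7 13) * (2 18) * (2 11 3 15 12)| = 9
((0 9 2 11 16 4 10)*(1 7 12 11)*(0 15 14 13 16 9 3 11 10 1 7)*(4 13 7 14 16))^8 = ((0 3 11 9 2 14 7 12 10 15 16 13 4 1))^8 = (0 10 11 16 2 4 7)(1 12 3 15 9 13 14)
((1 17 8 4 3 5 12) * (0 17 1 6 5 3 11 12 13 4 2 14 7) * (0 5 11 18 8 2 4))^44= (0 2 7 13 17 14 5)(4 8 18)(6 12 11)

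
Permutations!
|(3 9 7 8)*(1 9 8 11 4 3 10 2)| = |(1 9 7 11 4 3 8 10 2)| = 9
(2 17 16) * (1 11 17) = [0, 11, 1, 3, 4, 5, 6, 7, 8, 9, 10, 17, 12, 13, 14, 15, 2, 16] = (1 11 17 16 2)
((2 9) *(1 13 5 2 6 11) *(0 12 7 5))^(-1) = ((0 12 7 5 2 9 6 11 1 13))^(-1) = (0 13 1 11 6 9 2 5 7 12)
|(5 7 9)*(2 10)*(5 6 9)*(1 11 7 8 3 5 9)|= |(1 11 7 9 6)(2 10)(3 5 8)|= 30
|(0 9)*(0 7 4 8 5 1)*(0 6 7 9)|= 6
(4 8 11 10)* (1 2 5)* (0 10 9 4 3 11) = (0 10 3 11 9 4 8)(1 2 5) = [10, 2, 5, 11, 8, 1, 6, 7, 0, 4, 3, 9]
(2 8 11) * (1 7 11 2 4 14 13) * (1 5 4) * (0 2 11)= (0 2 8 11 1 7)(4 14 13 5)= [2, 7, 8, 3, 14, 4, 6, 0, 11, 9, 10, 1, 12, 5, 13]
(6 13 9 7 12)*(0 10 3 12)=[10, 1, 2, 12, 4, 5, 13, 0, 8, 7, 3, 11, 6, 9]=(0 10 3 12 6 13 9 7)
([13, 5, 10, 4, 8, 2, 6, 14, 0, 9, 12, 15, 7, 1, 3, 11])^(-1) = [8, 13, 5, 14, 3, 1, 6, 12, 4, 9, 2, 15, 10, 0, 7, 11]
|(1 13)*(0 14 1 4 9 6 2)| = 8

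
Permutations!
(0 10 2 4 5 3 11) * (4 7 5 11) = (0 10 2 7 5 3 4 11) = [10, 1, 7, 4, 11, 3, 6, 5, 8, 9, 2, 0]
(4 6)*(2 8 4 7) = (2 8 4 6 7) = [0, 1, 8, 3, 6, 5, 7, 2, 4]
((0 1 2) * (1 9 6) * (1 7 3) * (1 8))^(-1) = (0 2 1 8 3 7 6 9)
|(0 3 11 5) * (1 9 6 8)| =4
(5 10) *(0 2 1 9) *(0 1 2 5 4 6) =(0 5 10 4 6)(1 9) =[5, 9, 2, 3, 6, 10, 0, 7, 8, 1, 4]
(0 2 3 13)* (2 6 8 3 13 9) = [6, 1, 13, 9, 4, 5, 8, 7, 3, 2, 10, 11, 12, 0] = (0 6 8 3 9 2 13)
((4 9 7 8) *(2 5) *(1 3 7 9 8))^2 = (9)(1 7 3)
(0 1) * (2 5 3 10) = [1, 0, 5, 10, 4, 3, 6, 7, 8, 9, 2] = (0 1)(2 5 3 10)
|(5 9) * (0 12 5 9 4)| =|(0 12 5 4)| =4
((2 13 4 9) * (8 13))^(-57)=((2 8 13 4 9))^(-57)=(2 4 8 9 13)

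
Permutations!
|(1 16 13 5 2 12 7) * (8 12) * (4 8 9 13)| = |(1 16 4 8 12 7)(2 9 13 5)| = 12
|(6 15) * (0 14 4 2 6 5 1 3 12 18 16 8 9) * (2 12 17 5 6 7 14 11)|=44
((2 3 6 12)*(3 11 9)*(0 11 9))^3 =((0 11)(2 9 3 6 12))^3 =(0 11)(2 6 9 12 3)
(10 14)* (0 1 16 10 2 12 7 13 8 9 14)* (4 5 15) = (0 1 16 10)(2 12 7 13 8 9 14)(4 5 15) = [1, 16, 12, 3, 5, 15, 6, 13, 9, 14, 0, 11, 7, 8, 2, 4, 10]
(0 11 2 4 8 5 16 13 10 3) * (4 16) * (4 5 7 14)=(0 11 2 16 13 10 3)(4 8 7 14)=[11, 1, 16, 0, 8, 5, 6, 14, 7, 9, 3, 2, 12, 10, 4, 15, 13]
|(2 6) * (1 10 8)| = 6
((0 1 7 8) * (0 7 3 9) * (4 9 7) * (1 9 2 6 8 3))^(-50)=(9)(2 8)(4 6)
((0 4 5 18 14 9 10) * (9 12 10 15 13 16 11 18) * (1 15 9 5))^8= ((0 4 1 15 13 16 11 18 14 12 10))^8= (0 14 16 1 10 18 13 4 12 11 15)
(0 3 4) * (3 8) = (0 8 3 4) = [8, 1, 2, 4, 0, 5, 6, 7, 3]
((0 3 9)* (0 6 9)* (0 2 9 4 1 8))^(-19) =((0 3 2 9 6 4 1 8))^(-19) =(0 4 2 8 6 3 1 9)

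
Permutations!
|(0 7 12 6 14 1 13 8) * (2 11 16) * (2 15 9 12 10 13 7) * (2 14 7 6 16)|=8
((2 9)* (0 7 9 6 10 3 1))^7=(0 1 3 10 6 2 9 7)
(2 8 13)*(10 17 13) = (2 8 10 17 13) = [0, 1, 8, 3, 4, 5, 6, 7, 10, 9, 17, 11, 12, 2, 14, 15, 16, 13]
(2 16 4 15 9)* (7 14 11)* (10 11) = (2 16 4 15 9)(7 14 10 11) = [0, 1, 16, 3, 15, 5, 6, 14, 8, 2, 11, 7, 12, 13, 10, 9, 4]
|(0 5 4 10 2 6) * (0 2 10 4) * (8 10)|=2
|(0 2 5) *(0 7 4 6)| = |(0 2 5 7 4 6)| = 6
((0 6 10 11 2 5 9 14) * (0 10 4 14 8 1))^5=(0 11 1 10 8 14 9 4 5 6 2)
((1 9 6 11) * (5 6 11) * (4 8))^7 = ((1 9 11)(4 8)(5 6))^7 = (1 9 11)(4 8)(5 6)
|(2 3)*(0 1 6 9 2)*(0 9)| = |(0 1 6)(2 3 9)| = 3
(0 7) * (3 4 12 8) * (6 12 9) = (0 7)(3 4 9 6 12 8) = [7, 1, 2, 4, 9, 5, 12, 0, 3, 6, 10, 11, 8]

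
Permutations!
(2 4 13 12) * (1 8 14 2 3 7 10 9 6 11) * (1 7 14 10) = [0, 8, 4, 14, 13, 5, 11, 1, 10, 6, 9, 7, 3, 12, 2] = (1 8 10 9 6 11 7)(2 4 13 12 3 14)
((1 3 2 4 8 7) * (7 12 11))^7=(1 7 11 12 8 4 2 3)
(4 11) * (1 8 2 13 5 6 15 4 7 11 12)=(1 8 2 13 5 6 15 4 12)(7 11)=[0, 8, 13, 3, 12, 6, 15, 11, 2, 9, 10, 7, 1, 5, 14, 4]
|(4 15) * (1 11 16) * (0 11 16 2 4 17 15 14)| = 10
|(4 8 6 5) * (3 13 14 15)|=|(3 13 14 15)(4 8 6 5)|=4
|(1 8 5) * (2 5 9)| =5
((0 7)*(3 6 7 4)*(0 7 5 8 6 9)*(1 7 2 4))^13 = (0 9 3 4 2 7 1)(5 8 6)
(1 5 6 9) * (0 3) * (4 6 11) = (0 3)(1 5 11 4 6 9) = [3, 5, 2, 0, 6, 11, 9, 7, 8, 1, 10, 4]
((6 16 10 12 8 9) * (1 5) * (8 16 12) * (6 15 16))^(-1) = (1 5)(6 12)(8 10 16 15 9)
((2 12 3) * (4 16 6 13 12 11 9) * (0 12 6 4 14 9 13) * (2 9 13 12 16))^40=((0 16 4 2 11 12 3 9 14 13 6))^40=(0 9 2 6 3 4 13 12 16 14 11)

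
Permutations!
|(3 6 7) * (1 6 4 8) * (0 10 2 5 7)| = 10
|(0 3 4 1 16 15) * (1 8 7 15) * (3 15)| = 4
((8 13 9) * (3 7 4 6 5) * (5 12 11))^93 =(13)(3 4 12 5 7 6 11)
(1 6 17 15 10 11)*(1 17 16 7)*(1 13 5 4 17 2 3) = [0, 6, 3, 1, 17, 4, 16, 13, 8, 9, 11, 2, 12, 5, 14, 10, 7, 15] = (1 6 16 7 13 5 4 17 15 10 11 2 3)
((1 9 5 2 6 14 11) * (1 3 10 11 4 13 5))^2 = (2 14 13)(3 11 10)(4 5 6)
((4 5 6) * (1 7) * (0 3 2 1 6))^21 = (0 6 2 5 7 3 4 1)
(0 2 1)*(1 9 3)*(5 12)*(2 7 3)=(0 7 3 1)(2 9)(5 12)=[7, 0, 9, 1, 4, 12, 6, 3, 8, 2, 10, 11, 5]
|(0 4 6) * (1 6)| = |(0 4 1 6)| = 4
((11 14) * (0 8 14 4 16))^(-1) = (0 16 4 11 14 8)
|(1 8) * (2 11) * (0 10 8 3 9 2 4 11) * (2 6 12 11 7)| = |(0 10 8 1 3 9 6 12 11 4 7 2)| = 12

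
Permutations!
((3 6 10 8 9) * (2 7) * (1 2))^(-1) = ((1 2 7)(3 6 10 8 9))^(-1) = (1 7 2)(3 9 8 10 6)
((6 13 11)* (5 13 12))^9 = (5 12 6 11 13)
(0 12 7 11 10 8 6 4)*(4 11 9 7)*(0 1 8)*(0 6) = (0 12 4 1 8)(6 11 10)(7 9) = [12, 8, 2, 3, 1, 5, 11, 9, 0, 7, 6, 10, 4]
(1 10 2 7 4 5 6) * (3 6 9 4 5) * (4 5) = [0, 10, 7, 6, 3, 9, 1, 4, 8, 5, 2] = (1 10 2 7 4 3 6)(5 9)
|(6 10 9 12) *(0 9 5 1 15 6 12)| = 10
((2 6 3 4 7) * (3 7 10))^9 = (10)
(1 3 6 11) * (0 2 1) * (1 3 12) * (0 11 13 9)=[2, 12, 3, 6, 4, 5, 13, 7, 8, 0, 10, 11, 1, 9]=(0 2 3 6 13 9)(1 12)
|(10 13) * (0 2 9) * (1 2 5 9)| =|(0 5 9)(1 2)(10 13)| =6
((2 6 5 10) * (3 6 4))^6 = ((2 4 3 6 5 10))^6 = (10)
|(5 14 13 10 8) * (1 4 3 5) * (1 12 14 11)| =|(1 4 3 5 11)(8 12 14 13 10)| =5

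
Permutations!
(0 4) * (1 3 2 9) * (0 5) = (0 4 5)(1 3 2 9) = [4, 3, 9, 2, 5, 0, 6, 7, 8, 1]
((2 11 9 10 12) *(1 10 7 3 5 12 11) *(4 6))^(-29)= (1 12 3 9 10 2 5 7 11)(4 6)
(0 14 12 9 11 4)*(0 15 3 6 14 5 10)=(0 5 10)(3 6 14 12 9 11 4 15)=[5, 1, 2, 6, 15, 10, 14, 7, 8, 11, 0, 4, 9, 13, 12, 3]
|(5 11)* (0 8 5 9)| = |(0 8 5 11 9)| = 5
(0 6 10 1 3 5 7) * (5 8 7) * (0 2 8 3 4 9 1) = [6, 4, 8, 3, 9, 5, 10, 2, 7, 1, 0] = (0 6 10)(1 4 9)(2 8 7)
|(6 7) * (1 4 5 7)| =5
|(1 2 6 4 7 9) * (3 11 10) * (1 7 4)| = |(1 2 6)(3 11 10)(7 9)| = 6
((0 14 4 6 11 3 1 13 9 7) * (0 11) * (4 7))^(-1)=(0 6 4 9 13 1 3 11 7 14)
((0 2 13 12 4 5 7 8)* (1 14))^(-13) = (0 12 7 2 4 8 13 5)(1 14)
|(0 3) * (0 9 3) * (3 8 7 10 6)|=6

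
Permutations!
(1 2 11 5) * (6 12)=[0, 2, 11, 3, 4, 1, 12, 7, 8, 9, 10, 5, 6]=(1 2 11 5)(6 12)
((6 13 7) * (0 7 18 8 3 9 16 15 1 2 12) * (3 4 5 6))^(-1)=((0 7 3 9 16 15 1 2 12)(4 5 6 13 18 8))^(-1)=(0 12 2 1 15 16 9 3 7)(4 8 18 13 6 5)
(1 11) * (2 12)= (1 11)(2 12)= [0, 11, 12, 3, 4, 5, 6, 7, 8, 9, 10, 1, 2]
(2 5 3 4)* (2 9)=[0, 1, 5, 4, 9, 3, 6, 7, 8, 2]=(2 5 3 4 9)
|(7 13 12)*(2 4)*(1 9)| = 6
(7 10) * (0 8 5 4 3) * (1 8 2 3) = (0 2 3)(1 8 5 4)(7 10) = [2, 8, 3, 0, 1, 4, 6, 10, 5, 9, 7]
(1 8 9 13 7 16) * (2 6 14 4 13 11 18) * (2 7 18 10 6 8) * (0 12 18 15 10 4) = (0 12 18 7 16 1 2 8 9 11 4 13 15 10 6 14) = [12, 2, 8, 3, 13, 5, 14, 16, 9, 11, 6, 4, 18, 15, 0, 10, 1, 17, 7]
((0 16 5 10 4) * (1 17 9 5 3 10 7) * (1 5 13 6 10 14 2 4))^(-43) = (0 4 2 14 3 16)(1 10 6 13 9 17)(5 7)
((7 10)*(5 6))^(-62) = (10)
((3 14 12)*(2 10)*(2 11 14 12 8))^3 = ((2 10 11 14 8)(3 12))^3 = (2 14 10 8 11)(3 12)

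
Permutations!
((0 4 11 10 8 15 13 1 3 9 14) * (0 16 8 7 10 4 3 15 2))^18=((0 3 9 14 16 8 2)(1 15 13)(4 11)(7 10))^18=(0 16 3 8 9 2 14)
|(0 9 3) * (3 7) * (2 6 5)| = |(0 9 7 3)(2 6 5)| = 12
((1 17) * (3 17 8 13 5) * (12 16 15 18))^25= ((1 8 13 5 3 17)(12 16 15 18))^25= (1 8 13 5 3 17)(12 16 15 18)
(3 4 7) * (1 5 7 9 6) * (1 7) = (1 5)(3 4 9 6 7) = [0, 5, 2, 4, 9, 1, 7, 3, 8, 6]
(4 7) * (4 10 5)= [0, 1, 2, 3, 7, 4, 6, 10, 8, 9, 5]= (4 7 10 5)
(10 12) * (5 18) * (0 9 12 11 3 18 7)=(0 9 12 10 11 3 18 5 7)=[9, 1, 2, 18, 4, 7, 6, 0, 8, 12, 11, 3, 10, 13, 14, 15, 16, 17, 5]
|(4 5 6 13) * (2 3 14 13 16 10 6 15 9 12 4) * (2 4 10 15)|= |(2 3 14 13 4 5)(6 16 15 9 12 10)|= 6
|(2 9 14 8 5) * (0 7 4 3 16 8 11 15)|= 12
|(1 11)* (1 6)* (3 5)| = 6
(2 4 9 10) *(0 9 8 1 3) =(0 9 10 2 4 8 1 3) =[9, 3, 4, 0, 8, 5, 6, 7, 1, 10, 2]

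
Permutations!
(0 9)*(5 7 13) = (0 9)(5 7 13) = [9, 1, 2, 3, 4, 7, 6, 13, 8, 0, 10, 11, 12, 5]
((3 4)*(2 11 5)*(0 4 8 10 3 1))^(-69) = ((0 4 1)(2 11 5)(3 8 10))^(-69) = (11)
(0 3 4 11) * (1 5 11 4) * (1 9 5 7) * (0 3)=[0, 7, 2, 9, 4, 11, 6, 1, 8, 5, 10, 3]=(1 7)(3 9 5 11)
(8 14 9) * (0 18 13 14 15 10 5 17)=[18, 1, 2, 3, 4, 17, 6, 7, 15, 8, 5, 11, 12, 14, 9, 10, 16, 0, 13]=(0 18 13 14 9 8 15 10 5 17)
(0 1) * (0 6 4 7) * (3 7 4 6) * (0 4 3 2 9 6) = [1, 2, 9, 7, 3, 5, 0, 4, 8, 6] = (0 1 2 9 6)(3 7 4)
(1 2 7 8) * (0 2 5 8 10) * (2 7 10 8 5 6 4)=(0 7 8 1 6 4 2 10)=[7, 6, 10, 3, 2, 5, 4, 8, 1, 9, 0]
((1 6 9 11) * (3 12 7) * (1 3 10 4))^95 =(1 12 6 7 9 10 11 4 3)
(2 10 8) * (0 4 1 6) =[4, 6, 10, 3, 1, 5, 0, 7, 2, 9, 8] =(0 4 1 6)(2 10 8)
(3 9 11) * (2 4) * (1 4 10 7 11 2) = (1 4)(2 10 7 11 3 9) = [0, 4, 10, 9, 1, 5, 6, 11, 8, 2, 7, 3]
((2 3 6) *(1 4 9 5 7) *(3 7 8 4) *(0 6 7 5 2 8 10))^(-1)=(0 10 5 2 9 4 8 6)(1 7 3)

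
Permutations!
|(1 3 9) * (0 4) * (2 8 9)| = 10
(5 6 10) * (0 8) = (0 8)(5 6 10) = [8, 1, 2, 3, 4, 6, 10, 7, 0, 9, 5]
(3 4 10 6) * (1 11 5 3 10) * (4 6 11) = [0, 4, 2, 6, 1, 3, 10, 7, 8, 9, 11, 5] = (1 4)(3 6 10 11 5)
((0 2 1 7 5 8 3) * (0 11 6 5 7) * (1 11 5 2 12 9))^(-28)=((0 12 9 1)(2 11 6)(3 5 8))^(-28)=(12)(2 6 11)(3 8 5)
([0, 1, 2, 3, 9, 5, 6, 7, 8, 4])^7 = (4 9)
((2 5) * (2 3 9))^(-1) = ((2 5 3 9))^(-1) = (2 9 3 5)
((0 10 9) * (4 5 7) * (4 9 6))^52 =((0 10 6 4 5 7 9))^52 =(0 4 9 6 7 10 5)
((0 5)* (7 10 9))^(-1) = (0 5)(7 9 10)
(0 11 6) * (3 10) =[11, 1, 2, 10, 4, 5, 0, 7, 8, 9, 3, 6] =(0 11 6)(3 10)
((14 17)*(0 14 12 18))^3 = (0 12 14 18 17)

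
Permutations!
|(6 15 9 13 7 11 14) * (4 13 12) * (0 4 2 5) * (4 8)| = 13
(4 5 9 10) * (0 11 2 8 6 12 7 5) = (0 11 2 8 6 12 7 5 9 10 4) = [11, 1, 8, 3, 0, 9, 12, 5, 6, 10, 4, 2, 7]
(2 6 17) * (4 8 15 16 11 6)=(2 4 8 15 16 11 6 17)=[0, 1, 4, 3, 8, 5, 17, 7, 15, 9, 10, 6, 12, 13, 14, 16, 11, 2]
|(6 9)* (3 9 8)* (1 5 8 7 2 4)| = 9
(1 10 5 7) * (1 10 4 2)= (1 4 2)(5 7 10)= [0, 4, 1, 3, 2, 7, 6, 10, 8, 9, 5]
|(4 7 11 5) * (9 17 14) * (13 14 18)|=20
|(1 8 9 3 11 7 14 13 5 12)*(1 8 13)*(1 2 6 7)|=8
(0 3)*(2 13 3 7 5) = [7, 1, 13, 0, 4, 2, 6, 5, 8, 9, 10, 11, 12, 3] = (0 7 5 2 13 3)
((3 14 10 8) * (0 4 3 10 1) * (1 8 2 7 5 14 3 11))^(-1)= ((0 4 11 1)(2 7 5 14 8 10))^(-1)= (0 1 11 4)(2 10 8 14 5 7)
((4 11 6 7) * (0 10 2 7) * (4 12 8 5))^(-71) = (0 6 11 4 5 8 12 7 2 10)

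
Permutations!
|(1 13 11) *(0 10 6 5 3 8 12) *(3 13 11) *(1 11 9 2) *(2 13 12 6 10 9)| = |(0 9 13 3 8 6 5 12)(1 2)| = 8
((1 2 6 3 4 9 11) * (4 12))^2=(1 6 12 9)(2 3 4 11)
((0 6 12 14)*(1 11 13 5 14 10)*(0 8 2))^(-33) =((0 6 12 10 1 11 13 5 14 8 2))^(-33) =(14)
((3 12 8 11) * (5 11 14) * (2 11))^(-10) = ((2 11 3 12 8 14 5))^(-10) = (2 8 11 14 3 5 12)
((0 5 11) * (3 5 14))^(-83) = (0 3 11 14 5)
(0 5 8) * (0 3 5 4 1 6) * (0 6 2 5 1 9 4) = (1 2 5 8 3)(4 9) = [0, 2, 5, 1, 9, 8, 6, 7, 3, 4]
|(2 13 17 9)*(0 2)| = 5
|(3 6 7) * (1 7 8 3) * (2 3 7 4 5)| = 8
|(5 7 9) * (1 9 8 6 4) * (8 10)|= 8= |(1 9 5 7 10 8 6 4)|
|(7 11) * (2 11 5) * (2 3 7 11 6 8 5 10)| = 7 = |(11)(2 6 8 5 3 7 10)|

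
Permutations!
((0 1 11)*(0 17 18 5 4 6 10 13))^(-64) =((0 1 11 17 18 5 4 6 10 13))^(-64) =(0 4 11 10 18)(1 6 17 13 5)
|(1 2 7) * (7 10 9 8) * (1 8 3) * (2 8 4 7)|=6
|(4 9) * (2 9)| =3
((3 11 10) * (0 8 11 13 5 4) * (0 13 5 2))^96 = ((0 8 11 10 3 5 4 13 2))^96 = (0 4 10)(2 5 11)(3 8 13)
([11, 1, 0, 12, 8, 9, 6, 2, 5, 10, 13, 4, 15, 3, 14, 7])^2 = (0 4 5 10 3 15 2 11 8 9 13 12 7)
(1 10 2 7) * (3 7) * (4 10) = (1 4 10 2 3 7) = [0, 4, 3, 7, 10, 5, 6, 1, 8, 9, 2]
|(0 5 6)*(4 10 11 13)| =|(0 5 6)(4 10 11 13)| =12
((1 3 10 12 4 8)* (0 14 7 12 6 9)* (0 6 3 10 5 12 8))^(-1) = ((0 14 7 8 1 10 3 5 12 4)(6 9))^(-1) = (0 4 12 5 3 10 1 8 7 14)(6 9)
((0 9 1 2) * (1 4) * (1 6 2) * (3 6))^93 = (0 3)(2 4)(6 9)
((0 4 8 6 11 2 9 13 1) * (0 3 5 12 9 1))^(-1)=(0 13 9 12 5 3 1 2 11 6 8 4)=((0 4 8 6 11 2 1 3 5 12 9 13))^(-1)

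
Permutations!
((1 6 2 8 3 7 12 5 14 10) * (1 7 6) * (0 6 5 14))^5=(0 5 3 8 2 6)(7 12 14 10)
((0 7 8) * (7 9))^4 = (9)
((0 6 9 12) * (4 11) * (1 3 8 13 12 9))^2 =(0 1 8 12 6 3 13)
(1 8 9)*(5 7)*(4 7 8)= (1 4 7 5 8 9)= [0, 4, 2, 3, 7, 8, 6, 5, 9, 1]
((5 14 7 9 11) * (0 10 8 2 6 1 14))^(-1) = ((0 10 8 2 6 1 14 7 9 11 5))^(-1) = (0 5 11 9 7 14 1 6 2 8 10)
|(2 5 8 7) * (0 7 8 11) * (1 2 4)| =|(0 7 4 1 2 5 11)| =7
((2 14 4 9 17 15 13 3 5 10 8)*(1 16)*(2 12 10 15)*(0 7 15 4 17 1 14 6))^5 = ((0 7 15 13 3 5 4 9 1 16 14 17 2 6)(8 12 10))^5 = (0 5 14 7 4 17 15 9 2 13 1 6 3 16)(8 10 12)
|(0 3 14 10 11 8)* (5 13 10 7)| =9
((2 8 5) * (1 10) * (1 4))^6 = (10)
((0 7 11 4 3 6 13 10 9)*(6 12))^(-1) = (0 9 10 13 6 12 3 4 11 7)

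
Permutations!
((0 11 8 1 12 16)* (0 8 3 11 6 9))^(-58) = (0 9 6)(1 16)(8 12)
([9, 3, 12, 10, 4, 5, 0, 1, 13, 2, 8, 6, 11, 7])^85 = (0 9 2 12 11 6)(1 3 10 8 13 7)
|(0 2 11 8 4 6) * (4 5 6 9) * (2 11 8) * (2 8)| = |(0 11 8 5 6)(4 9)| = 10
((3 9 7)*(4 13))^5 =((3 9 7)(4 13))^5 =(3 7 9)(4 13)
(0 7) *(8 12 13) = [7, 1, 2, 3, 4, 5, 6, 0, 12, 9, 10, 11, 13, 8] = (0 7)(8 12 13)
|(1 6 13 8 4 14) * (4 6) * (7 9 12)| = 3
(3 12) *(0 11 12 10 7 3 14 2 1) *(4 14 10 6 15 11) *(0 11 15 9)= [4, 11, 1, 6, 14, 5, 9, 3, 8, 0, 7, 12, 10, 13, 2, 15]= (15)(0 4 14 2 1 11 12 10 7 3 6 9)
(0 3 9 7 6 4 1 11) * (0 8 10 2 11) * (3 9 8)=(0 9 7 6 4 1)(2 11 3 8 10)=[9, 0, 11, 8, 1, 5, 4, 6, 10, 7, 2, 3]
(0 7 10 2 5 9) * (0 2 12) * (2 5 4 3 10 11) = [7, 1, 4, 10, 3, 9, 6, 11, 8, 5, 12, 2, 0] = (0 7 11 2 4 3 10 12)(5 9)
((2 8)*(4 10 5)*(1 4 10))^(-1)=((1 4)(2 8)(5 10))^(-1)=(1 4)(2 8)(5 10)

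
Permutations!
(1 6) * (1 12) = [0, 6, 2, 3, 4, 5, 12, 7, 8, 9, 10, 11, 1] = (1 6 12)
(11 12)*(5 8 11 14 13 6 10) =[0, 1, 2, 3, 4, 8, 10, 7, 11, 9, 5, 12, 14, 6, 13] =(5 8 11 12 14 13 6 10)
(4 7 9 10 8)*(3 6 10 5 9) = (3 6 10 8 4 7)(5 9) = [0, 1, 2, 6, 7, 9, 10, 3, 4, 5, 8]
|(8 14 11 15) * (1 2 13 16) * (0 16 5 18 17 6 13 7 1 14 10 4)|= |(0 16 14 11 15 8 10 4)(1 2 7)(5 18 17 6 13)|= 120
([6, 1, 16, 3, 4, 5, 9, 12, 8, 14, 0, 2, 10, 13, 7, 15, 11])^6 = [10, 1, 2, 3, 4, 5, 0, 14, 8, 6, 12, 11, 7, 13, 9, 15, 16]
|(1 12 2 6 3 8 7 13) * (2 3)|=|(1 12 3 8 7 13)(2 6)|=6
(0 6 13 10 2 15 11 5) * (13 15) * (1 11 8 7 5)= (0 6 15 8 7 5)(1 11)(2 13 10)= [6, 11, 13, 3, 4, 0, 15, 5, 7, 9, 2, 1, 12, 10, 14, 8]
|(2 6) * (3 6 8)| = 4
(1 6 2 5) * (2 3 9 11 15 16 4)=(1 6 3 9 11 15 16 4 2 5)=[0, 6, 5, 9, 2, 1, 3, 7, 8, 11, 10, 15, 12, 13, 14, 16, 4]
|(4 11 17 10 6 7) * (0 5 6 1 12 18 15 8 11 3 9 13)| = |(0 5 6 7 4 3 9 13)(1 12 18 15 8 11 17 10)| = 8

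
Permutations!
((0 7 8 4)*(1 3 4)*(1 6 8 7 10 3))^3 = ((0 10 3 4)(6 8))^3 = (0 4 3 10)(6 8)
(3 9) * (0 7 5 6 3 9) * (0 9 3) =(0 7 5 6)(3 9) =[7, 1, 2, 9, 4, 6, 0, 5, 8, 3]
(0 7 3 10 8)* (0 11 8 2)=[7, 1, 0, 10, 4, 5, 6, 3, 11, 9, 2, 8]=(0 7 3 10 2)(8 11)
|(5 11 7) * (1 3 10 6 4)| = |(1 3 10 6 4)(5 11 7)| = 15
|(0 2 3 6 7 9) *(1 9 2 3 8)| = |(0 3 6 7 2 8 1 9)| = 8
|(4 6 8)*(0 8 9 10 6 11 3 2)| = |(0 8 4 11 3 2)(6 9 10)| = 6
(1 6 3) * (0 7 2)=(0 7 2)(1 6 3)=[7, 6, 0, 1, 4, 5, 3, 2]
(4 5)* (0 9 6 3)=[9, 1, 2, 0, 5, 4, 3, 7, 8, 6]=(0 9 6 3)(4 5)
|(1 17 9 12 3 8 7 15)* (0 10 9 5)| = |(0 10 9 12 3 8 7 15 1 17 5)| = 11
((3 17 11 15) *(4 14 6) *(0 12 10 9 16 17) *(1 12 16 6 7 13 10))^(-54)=(17)(4 7 10 6 14 13 9)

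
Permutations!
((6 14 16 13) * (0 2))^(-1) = (0 2)(6 13 16 14)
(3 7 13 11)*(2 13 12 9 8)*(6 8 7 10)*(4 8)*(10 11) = (2 13 10 6 4 8)(3 11)(7 12 9) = [0, 1, 13, 11, 8, 5, 4, 12, 2, 7, 6, 3, 9, 10]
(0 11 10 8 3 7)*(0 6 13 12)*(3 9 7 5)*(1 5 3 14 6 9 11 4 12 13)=(0 4 12)(1 5 14 6)(7 9)(8 11 10)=[4, 5, 2, 3, 12, 14, 1, 9, 11, 7, 8, 10, 0, 13, 6]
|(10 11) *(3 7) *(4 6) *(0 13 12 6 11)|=|(0 13 12 6 4 11 10)(3 7)|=14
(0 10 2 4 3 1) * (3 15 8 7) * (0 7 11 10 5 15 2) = [5, 7, 4, 1, 2, 15, 6, 3, 11, 9, 0, 10, 12, 13, 14, 8] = (0 5 15 8 11 10)(1 7 3)(2 4)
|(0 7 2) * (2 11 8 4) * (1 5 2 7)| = |(0 1 5 2)(4 7 11 8)| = 4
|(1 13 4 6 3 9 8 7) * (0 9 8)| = 14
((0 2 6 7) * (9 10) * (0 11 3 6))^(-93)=(0 2)(3 11 7 6)(9 10)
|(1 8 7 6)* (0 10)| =4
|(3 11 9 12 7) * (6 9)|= 6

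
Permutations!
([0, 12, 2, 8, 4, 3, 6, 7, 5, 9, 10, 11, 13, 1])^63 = (13)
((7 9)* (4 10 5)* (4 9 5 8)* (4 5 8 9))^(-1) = (4 5 8 7 9 10) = ((4 10 9 7 8 5))^(-1)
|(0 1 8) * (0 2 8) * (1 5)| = |(0 5 1)(2 8)| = 6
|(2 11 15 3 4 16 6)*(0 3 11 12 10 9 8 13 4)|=|(0 3)(2 12 10 9 8 13 4 16 6)(11 15)|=18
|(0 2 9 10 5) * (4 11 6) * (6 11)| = |(11)(0 2 9 10 5)(4 6)| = 10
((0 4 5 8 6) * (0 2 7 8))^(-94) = (0 5 4)(2 8)(6 7)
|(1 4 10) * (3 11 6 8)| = 12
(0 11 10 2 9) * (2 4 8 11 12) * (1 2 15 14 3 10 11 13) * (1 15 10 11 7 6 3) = [12, 2, 9, 11, 8, 5, 3, 6, 13, 0, 4, 7, 10, 15, 1, 14] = (0 12 10 4 8 13 15 14 1 2 9)(3 11 7 6)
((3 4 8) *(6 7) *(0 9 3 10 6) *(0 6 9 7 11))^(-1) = ((0 7 6 11)(3 4 8 10 9))^(-1) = (0 11 6 7)(3 9 10 8 4)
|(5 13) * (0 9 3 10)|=|(0 9 3 10)(5 13)|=4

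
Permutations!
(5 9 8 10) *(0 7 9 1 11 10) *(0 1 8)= (0 7 9)(1 11 10 5 8)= [7, 11, 2, 3, 4, 8, 6, 9, 1, 0, 5, 10]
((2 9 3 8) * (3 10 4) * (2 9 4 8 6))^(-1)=((2 4 3 6)(8 9 10))^(-1)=(2 6 3 4)(8 10 9)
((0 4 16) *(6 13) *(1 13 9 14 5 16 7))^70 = (16)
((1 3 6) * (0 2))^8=((0 2)(1 3 6))^8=(1 6 3)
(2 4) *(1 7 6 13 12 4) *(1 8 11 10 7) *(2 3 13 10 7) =(2 8 11 7 6 10)(3 13 12 4) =[0, 1, 8, 13, 3, 5, 10, 6, 11, 9, 2, 7, 4, 12]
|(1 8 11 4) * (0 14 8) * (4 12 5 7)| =|(0 14 8 11 12 5 7 4 1)| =9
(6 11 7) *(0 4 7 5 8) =[4, 1, 2, 3, 7, 8, 11, 6, 0, 9, 10, 5] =(0 4 7 6 11 5 8)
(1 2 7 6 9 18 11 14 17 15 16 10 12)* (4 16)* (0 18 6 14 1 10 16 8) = (0 18 11 1 2 7 14 17 15 4 8)(6 9)(10 12) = [18, 2, 7, 3, 8, 5, 9, 14, 0, 6, 12, 1, 10, 13, 17, 4, 16, 15, 11]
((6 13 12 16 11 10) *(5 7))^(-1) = (5 7)(6 10 11 16 12 13)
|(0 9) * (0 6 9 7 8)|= 6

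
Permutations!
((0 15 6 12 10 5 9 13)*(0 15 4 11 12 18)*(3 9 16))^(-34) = (0 5 15 11 3 18 10 13 4 16 6 12 9)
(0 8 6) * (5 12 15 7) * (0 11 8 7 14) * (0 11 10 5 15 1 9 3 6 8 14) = (0 7 15)(1 9 3 6 10 5 12)(11 14) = [7, 9, 2, 6, 4, 12, 10, 15, 8, 3, 5, 14, 1, 13, 11, 0]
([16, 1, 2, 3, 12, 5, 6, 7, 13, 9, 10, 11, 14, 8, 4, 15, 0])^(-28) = (16)(4 14 12)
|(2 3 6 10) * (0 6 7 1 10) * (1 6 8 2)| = |(0 8 2 3 7 6)(1 10)| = 6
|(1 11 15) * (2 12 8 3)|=|(1 11 15)(2 12 8 3)|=12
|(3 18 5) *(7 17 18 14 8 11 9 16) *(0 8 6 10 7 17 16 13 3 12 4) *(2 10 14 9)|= 12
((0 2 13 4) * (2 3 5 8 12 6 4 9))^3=((0 3 5 8 12 6 4)(2 13 9))^3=(13)(0 8 4 5 6 3 12)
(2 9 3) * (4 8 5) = (2 9 3)(4 8 5) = [0, 1, 9, 2, 8, 4, 6, 7, 5, 3]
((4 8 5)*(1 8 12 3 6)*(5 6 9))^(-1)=((1 8 6)(3 9 5 4 12))^(-1)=(1 6 8)(3 12 4 5 9)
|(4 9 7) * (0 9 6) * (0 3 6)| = |(0 9 7 4)(3 6)| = 4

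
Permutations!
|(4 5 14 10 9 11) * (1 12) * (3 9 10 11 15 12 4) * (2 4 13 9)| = |(1 13 9 15 12)(2 4 5 14 11 3)| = 30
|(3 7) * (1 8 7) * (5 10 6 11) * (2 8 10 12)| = |(1 10 6 11 5 12 2 8 7 3)| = 10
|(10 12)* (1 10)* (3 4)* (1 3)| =5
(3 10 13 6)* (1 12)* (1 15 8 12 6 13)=[0, 6, 2, 10, 4, 5, 3, 7, 12, 9, 1, 11, 15, 13, 14, 8]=(1 6 3 10)(8 12 15)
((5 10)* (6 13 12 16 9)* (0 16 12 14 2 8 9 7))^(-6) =(16)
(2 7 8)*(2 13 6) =(2 7 8 13 6) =[0, 1, 7, 3, 4, 5, 2, 8, 13, 9, 10, 11, 12, 6]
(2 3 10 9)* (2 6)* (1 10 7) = (1 10 9 6 2 3 7) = [0, 10, 3, 7, 4, 5, 2, 1, 8, 6, 9]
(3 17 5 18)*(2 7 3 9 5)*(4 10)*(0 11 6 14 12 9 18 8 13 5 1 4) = (18)(0 11 6 14 12 9 1 4 10)(2 7 3 17)(5 8 13) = [11, 4, 7, 17, 10, 8, 14, 3, 13, 1, 0, 6, 9, 5, 12, 15, 16, 2, 18]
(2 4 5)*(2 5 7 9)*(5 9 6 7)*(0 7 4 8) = (0 7 6 4 5 9 2 8) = [7, 1, 8, 3, 5, 9, 4, 6, 0, 2]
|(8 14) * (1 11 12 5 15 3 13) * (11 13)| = 10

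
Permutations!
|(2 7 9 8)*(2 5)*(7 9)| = 4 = |(2 9 8 5)|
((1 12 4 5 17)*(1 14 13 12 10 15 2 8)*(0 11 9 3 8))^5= (0 1 11 10 9 15 3 2 8)(4 12 13 14 17 5)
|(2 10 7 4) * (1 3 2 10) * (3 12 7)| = |(1 12 7 4 10 3 2)| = 7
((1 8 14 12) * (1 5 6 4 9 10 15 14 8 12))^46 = (1 12 5 6 4 9 10 15 14)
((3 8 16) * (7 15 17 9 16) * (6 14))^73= ((3 8 7 15 17 9 16)(6 14))^73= (3 15 16 7 9 8 17)(6 14)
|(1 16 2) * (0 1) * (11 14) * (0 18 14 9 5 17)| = |(0 1 16 2 18 14 11 9 5 17)| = 10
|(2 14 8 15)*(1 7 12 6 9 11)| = |(1 7 12 6 9 11)(2 14 8 15)| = 12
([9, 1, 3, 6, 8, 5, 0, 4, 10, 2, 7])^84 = (10)(0 6 3 2 9)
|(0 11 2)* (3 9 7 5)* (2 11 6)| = 12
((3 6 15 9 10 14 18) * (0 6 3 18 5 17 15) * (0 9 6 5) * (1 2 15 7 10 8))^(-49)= ((18)(0 5 17 7 10 14)(1 2 15 6 9 8))^(-49)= (18)(0 14 10 7 17 5)(1 8 9 6 15 2)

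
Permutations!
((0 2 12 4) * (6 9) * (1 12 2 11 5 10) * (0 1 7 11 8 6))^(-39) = ((0 8 6 9)(1 12 4)(5 10 7 11))^(-39) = (12)(0 8 6 9)(5 10 7 11)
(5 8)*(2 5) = (2 5 8) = [0, 1, 5, 3, 4, 8, 6, 7, 2]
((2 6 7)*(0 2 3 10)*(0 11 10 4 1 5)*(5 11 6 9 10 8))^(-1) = (0 5 8 11 1 4 3 7 6 10 9 2)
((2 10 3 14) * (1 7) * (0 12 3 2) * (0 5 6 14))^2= (0 3 12)(5 14 6)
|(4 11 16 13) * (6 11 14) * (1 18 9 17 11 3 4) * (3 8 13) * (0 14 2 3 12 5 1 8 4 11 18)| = 66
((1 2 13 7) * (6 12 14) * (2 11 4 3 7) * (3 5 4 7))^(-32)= ((1 11 7)(2 13)(4 5)(6 12 14))^(-32)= (1 11 7)(6 12 14)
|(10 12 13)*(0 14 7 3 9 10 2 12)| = |(0 14 7 3 9 10)(2 12 13)| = 6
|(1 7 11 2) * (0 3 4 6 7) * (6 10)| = 9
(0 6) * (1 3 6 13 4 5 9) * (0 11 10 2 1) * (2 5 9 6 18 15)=(0 13 4 9)(1 3 18 15 2)(5 6 11 10)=[13, 3, 1, 18, 9, 6, 11, 7, 8, 0, 5, 10, 12, 4, 14, 2, 16, 17, 15]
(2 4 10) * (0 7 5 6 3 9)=(0 7 5 6 3 9)(2 4 10)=[7, 1, 4, 9, 10, 6, 3, 5, 8, 0, 2]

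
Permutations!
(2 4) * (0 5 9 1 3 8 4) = [5, 3, 0, 8, 2, 9, 6, 7, 4, 1] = (0 5 9 1 3 8 4 2)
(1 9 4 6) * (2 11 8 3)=(1 9 4 6)(2 11 8 3)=[0, 9, 11, 2, 6, 5, 1, 7, 3, 4, 10, 8]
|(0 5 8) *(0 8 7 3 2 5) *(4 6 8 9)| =4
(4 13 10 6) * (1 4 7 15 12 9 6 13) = (1 4)(6 7 15 12 9)(10 13) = [0, 4, 2, 3, 1, 5, 7, 15, 8, 6, 13, 11, 9, 10, 14, 12]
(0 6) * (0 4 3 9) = (0 6 4 3 9) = [6, 1, 2, 9, 3, 5, 4, 7, 8, 0]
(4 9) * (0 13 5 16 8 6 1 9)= (0 13 5 16 8 6 1 9 4)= [13, 9, 2, 3, 0, 16, 1, 7, 6, 4, 10, 11, 12, 5, 14, 15, 8]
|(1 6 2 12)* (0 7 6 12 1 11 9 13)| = 9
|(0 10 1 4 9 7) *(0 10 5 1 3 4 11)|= |(0 5 1 11)(3 4 9 7 10)|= 20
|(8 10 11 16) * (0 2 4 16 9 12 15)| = |(0 2 4 16 8 10 11 9 12 15)| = 10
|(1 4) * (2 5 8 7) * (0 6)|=4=|(0 6)(1 4)(2 5 8 7)|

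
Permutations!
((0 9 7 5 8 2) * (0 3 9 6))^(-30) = (9)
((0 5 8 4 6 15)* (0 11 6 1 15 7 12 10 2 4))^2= ((0 5 8)(1 15 11 6 7 12 10 2 4))^2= (0 8 5)(1 11 7 10 4 15 6 12 2)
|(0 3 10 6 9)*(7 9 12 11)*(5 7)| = |(0 3 10 6 12 11 5 7 9)| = 9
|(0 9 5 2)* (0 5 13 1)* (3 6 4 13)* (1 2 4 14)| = 12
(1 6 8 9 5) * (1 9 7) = (1 6 8 7)(5 9) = [0, 6, 2, 3, 4, 9, 8, 1, 7, 5]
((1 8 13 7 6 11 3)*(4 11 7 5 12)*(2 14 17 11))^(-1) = (1 3 11 17 14 2 4 12 5 13 8)(6 7)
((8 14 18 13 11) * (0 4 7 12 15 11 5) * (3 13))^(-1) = ((0 4 7 12 15 11 8 14 18 3 13 5))^(-1) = (0 5 13 3 18 14 8 11 15 12 7 4)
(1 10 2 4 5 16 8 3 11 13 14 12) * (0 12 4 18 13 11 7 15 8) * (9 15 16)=(0 12 1 10 2 18 13 14 4 5 9 15 8 3 7 16)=[12, 10, 18, 7, 5, 9, 6, 16, 3, 15, 2, 11, 1, 14, 4, 8, 0, 17, 13]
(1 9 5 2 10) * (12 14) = [0, 9, 10, 3, 4, 2, 6, 7, 8, 5, 1, 11, 14, 13, 12] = (1 9 5 2 10)(12 14)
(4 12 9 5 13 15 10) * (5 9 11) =(4 12 11 5 13 15 10) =[0, 1, 2, 3, 12, 13, 6, 7, 8, 9, 4, 5, 11, 15, 14, 10]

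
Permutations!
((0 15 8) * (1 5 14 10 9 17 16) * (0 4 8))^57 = ((0 15)(1 5 14 10 9 17 16)(4 8))^57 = (0 15)(1 5 14 10 9 17 16)(4 8)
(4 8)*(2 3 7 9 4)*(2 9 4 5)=(2 3 7 4 8 9 5)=[0, 1, 3, 7, 8, 2, 6, 4, 9, 5]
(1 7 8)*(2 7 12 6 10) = (1 12 6 10 2 7 8) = [0, 12, 7, 3, 4, 5, 10, 8, 1, 9, 2, 11, 6]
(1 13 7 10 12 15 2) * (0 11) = (0 11)(1 13 7 10 12 15 2) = [11, 13, 1, 3, 4, 5, 6, 10, 8, 9, 12, 0, 15, 7, 14, 2]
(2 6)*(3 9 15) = (2 6)(3 9 15) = [0, 1, 6, 9, 4, 5, 2, 7, 8, 15, 10, 11, 12, 13, 14, 3]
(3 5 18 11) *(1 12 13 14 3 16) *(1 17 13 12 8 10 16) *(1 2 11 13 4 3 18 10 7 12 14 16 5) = (1 8 7 12 14 18 13 16 17 4 3)(2 11)(5 10) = [0, 8, 11, 1, 3, 10, 6, 12, 7, 9, 5, 2, 14, 16, 18, 15, 17, 4, 13]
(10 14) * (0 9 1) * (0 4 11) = (0 9 1 4 11)(10 14) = [9, 4, 2, 3, 11, 5, 6, 7, 8, 1, 14, 0, 12, 13, 10]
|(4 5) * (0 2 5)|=4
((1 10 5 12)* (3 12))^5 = ((1 10 5 3 12))^5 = (12)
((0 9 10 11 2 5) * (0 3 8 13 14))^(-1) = ((0 9 10 11 2 5 3 8 13 14))^(-1) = (0 14 13 8 3 5 2 11 10 9)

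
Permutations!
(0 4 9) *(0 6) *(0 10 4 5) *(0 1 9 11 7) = (0 5 1 9 6 10 4 11 7) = [5, 9, 2, 3, 11, 1, 10, 0, 8, 6, 4, 7]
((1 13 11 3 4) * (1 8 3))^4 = (1 13 11)(3 4 8)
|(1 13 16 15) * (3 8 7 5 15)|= |(1 13 16 3 8 7 5 15)|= 8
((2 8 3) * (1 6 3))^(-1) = ((1 6 3 2 8))^(-1) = (1 8 2 3 6)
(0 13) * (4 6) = (0 13)(4 6) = [13, 1, 2, 3, 6, 5, 4, 7, 8, 9, 10, 11, 12, 0]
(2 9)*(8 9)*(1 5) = (1 5)(2 8 9) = [0, 5, 8, 3, 4, 1, 6, 7, 9, 2]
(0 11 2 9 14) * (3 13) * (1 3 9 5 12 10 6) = [11, 3, 5, 13, 4, 12, 1, 7, 8, 14, 6, 2, 10, 9, 0] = (0 11 2 5 12 10 6 1 3 13 9 14)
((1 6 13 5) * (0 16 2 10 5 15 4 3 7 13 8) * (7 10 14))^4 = ((0 16 2 14 7 13 15 4 3 10 5 1 6 8))^4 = (0 7 3 6 2 15 5)(1 16 13 10 8 14 4)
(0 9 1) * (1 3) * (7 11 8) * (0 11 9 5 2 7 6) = [5, 11, 7, 1, 4, 2, 0, 9, 6, 3, 10, 8] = (0 5 2 7 9 3 1 11 8 6)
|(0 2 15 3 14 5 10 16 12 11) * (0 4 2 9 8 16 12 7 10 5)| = |(0 9 8 16 7 10 12 11 4 2 15 3 14)| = 13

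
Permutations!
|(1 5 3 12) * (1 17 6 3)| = |(1 5)(3 12 17 6)| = 4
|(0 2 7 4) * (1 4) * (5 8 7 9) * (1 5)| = 15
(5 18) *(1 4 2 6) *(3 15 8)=[0, 4, 6, 15, 2, 18, 1, 7, 3, 9, 10, 11, 12, 13, 14, 8, 16, 17, 5]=(1 4 2 6)(3 15 8)(5 18)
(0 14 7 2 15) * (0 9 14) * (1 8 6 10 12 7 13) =(1 8 6 10 12 7 2 15 9 14 13) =[0, 8, 15, 3, 4, 5, 10, 2, 6, 14, 12, 11, 7, 1, 13, 9]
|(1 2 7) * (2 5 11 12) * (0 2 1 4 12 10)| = |(0 2 7 4 12 1 5 11 10)| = 9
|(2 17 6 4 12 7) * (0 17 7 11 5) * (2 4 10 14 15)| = 12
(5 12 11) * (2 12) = (2 12 11 5) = [0, 1, 12, 3, 4, 2, 6, 7, 8, 9, 10, 5, 11]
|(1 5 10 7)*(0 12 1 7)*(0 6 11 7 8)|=9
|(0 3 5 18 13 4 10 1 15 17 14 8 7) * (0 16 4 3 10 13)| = |(0 10 1 15 17 14 8 7 16 4 13 3 5 18)| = 14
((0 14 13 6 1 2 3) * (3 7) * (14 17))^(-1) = (0 3 7 2 1 6 13 14 17)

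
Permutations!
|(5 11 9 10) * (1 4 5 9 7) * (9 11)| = 7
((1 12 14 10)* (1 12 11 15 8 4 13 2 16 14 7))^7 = (1 16 15 10 4 7 2 11 14 8 12 13)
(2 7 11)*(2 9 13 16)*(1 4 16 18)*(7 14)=(1 4 16 2 14 7 11 9 13 18)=[0, 4, 14, 3, 16, 5, 6, 11, 8, 13, 10, 9, 12, 18, 7, 15, 2, 17, 1]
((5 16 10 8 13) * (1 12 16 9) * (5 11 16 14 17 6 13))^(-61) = (1 9 5 8 10 16 11 13 6 17 14 12)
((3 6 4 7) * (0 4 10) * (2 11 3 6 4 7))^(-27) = (0 7 6 10)(2 11 3 4)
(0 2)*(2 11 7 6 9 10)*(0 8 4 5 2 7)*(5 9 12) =(0 11)(2 8 4 9 10 7 6 12 5) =[11, 1, 8, 3, 9, 2, 12, 6, 4, 10, 7, 0, 5]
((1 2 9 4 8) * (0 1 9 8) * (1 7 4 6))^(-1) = (0 4 7)(1 6 9 8 2)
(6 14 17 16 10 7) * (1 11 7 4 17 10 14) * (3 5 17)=(1 11 7 6)(3 5 17 16 14 10 4)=[0, 11, 2, 5, 3, 17, 1, 6, 8, 9, 4, 7, 12, 13, 10, 15, 14, 16]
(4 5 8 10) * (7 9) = (4 5 8 10)(7 9) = [0, 1, 2, 3, 5, 8, 6, 9, 10, 7, 4]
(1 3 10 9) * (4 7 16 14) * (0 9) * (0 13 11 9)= [0, 3, 2, 10, 7, 5, 6, 16, 8, 1, 13, 9, 12, 11, 4, 15, 14]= (1 3 10 13 11 9)(4 7 16 14)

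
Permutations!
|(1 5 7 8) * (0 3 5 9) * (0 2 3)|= 7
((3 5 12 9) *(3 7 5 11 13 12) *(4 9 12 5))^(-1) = ((3 11 13 5)(4 9 7))^(-1) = (3 5 13 11)(4 7 9)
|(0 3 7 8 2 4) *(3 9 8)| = 10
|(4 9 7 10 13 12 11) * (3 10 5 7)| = 14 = |(3 10 13 12 11 4 9)(5 7)|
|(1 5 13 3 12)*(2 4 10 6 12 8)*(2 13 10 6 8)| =|(1 5 10 8 13 3 2 4 6 12)| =10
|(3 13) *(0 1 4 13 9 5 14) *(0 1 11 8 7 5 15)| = |(0 11 8 7 5 14 1 4 13 3 9 15)| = 12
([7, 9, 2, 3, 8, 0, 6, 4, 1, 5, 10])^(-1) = [5, 8, 2, 3, 7, 9, 6, 0, 4, 1, 10]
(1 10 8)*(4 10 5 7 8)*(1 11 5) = (4 10)(5 7 8 11) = [0, 1, 2, 3, 10, 7, 6, 8, 11, 9, 4, 5]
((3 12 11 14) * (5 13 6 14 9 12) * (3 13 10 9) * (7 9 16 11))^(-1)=((3 5 10 16 11)(6 14 13)(7 9 12))^(-1)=(3 11 16 10 5)(6 13 14)(7 12 9)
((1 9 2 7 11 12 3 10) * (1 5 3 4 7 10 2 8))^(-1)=((1 9 8)(2 10 5 3)(4 7 11 12))^(-1)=(1 8 9)(2 3 5 10)(4 12 11 7)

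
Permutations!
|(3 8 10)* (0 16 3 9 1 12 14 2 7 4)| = |(0 16 3 8 10 9 1 12 14 2 7 4)| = 12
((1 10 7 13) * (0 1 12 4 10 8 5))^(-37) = ((0 1 8 5)(4 10 7 13 12))^(-37) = (0 5 8 1)(4 13 10 12 7)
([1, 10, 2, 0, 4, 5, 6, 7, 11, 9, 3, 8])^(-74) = (11)(0 10)(1 3)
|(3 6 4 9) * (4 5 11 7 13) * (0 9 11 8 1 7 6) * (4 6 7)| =24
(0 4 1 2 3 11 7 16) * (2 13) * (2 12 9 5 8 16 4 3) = (0 3 11 7 4 1 13 12 9 5 8 16) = [3, 13, 2, 11, 1, 8, 6, 4, 16, 5, 10, 7, 9, 12, 14, 15, 0]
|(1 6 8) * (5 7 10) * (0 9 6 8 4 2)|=|(0 9 6 4 2)(1 8)(5 7 10)|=30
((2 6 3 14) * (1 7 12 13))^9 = (1 7 12 13)(2 6 3 14)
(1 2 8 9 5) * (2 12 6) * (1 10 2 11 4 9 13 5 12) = (2 8 13 5 10)(4 9 12 6 11) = [0, 1, 8, 3, 9, 10, 11, 7, 13, 12, 2, 4, 6, 5]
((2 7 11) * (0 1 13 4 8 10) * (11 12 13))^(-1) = ((0 1 11 2 7 12 13 4 8 10))^(-1) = (0 10 8 4 13 12 7 2 11 1)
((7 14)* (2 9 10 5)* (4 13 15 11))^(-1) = ((2 9 10 5)(4 13 15 11)(7 14))^(-1) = (2 5 10 9)(4 11 15 13)(7 14)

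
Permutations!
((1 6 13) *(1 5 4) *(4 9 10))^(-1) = ((1 6 13 5 9 10 4))^(-1) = (1 4 10 9 5 13 6)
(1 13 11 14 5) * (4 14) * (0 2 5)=(0 2 5 1 13 11 4 14)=[2, 13, 5, 3, 14, 1, 6, 7, 8, 9, 10, 4, 12, 11, 0]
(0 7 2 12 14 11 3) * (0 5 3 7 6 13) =(0 6 13)(2 12 14 11 7)(3 5) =[6, 1, 12, 5, 4, 3, 13, 2, 8, 9, 10, 7, 14, 0, 11]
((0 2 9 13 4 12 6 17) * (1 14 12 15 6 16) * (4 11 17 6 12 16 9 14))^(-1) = (0 17 11 13 9 12 15 4 1 16 14 2) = ((0 2 14 16 1 4 15 12 9 13 11 17))^(-1)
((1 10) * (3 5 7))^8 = ((1 10)(3 5 7))^8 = (10)(3 7 5)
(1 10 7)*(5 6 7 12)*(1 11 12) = (1 10)(5 6 7 11 12) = [0, 10, 2, 3, 4, 6, 7, 11, 8, 9, 1, 12, 5]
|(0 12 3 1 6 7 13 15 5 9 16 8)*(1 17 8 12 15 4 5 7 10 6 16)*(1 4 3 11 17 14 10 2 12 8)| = |(0 15 7 13 3 14 10 6 2 12 11 17 1 16 8)(4 5 9)| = 15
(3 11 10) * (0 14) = (0 14)(3 11 10) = [14, 1, 2, 11, 4, 5, 6, 7, 8, 9, 3, 10, 12, 13, 0]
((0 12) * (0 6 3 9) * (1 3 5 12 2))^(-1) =(0 9 3 1 2)(5 6 12)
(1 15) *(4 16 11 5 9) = (1 15)(4 16 11 5 9) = [0, 15, 2, 3, 16, 9, 6, 7, 8, 4, 10, 5, 12, 13, 14, 1, 11]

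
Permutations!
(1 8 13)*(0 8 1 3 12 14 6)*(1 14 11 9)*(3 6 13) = [8, 14, 2, 12, 4, 5, 0, 7, 3, 1, 10, 9, 11, 6, 13] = (0 8 3 12 11 9 1 14 13 6)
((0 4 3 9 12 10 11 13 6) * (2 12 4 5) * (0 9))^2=(0 2 10 13 9 3 5 12 11 6 4)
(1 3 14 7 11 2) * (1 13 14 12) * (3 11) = (1 11 2 13 14 7 3 12) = [0, 11, 13, 12, 4, 5, 6, 3, 8, 9, 10, 2, 1, 14, 7]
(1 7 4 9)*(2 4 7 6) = (1 6 2 4 9) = [0, 6, 4, 3, 9, 5, 2, 7, 8, 1]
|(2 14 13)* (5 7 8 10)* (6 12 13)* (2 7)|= |(2 14 6 12 13 7 8 10 5)|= 9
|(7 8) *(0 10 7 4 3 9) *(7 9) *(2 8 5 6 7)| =|(0 10 9)(2 8 4 3)(5 6 7)| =12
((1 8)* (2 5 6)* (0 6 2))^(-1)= ((0 6)(1 8)(2 5))^(-1)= (0 6)(1 8)(2 5)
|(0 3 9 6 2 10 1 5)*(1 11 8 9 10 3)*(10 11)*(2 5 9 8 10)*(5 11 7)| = |(0 1 9 6 11 10 2 3 7 5)| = 10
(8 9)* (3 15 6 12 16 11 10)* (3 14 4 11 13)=(3 15 6 12 16 13)(4 11 10 14)(8 9)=[0, 1, 2, 15, 11, 5, 12, 7, 9, 8, 14, 10, 16, 3, 4, 6, 13]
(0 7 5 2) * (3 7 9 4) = [9, 1, 0, 7, 3, 2, 6, 5, 8, 4] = (0 9 4 3 7 5 2)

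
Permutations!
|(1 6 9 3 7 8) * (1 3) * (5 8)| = 12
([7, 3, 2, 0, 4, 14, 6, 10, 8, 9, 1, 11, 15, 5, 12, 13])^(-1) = (0 3 1 10 7)(5 13 15 12 14)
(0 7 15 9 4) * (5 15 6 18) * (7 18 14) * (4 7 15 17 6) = (0 18 5 17 6 14 15 9 7 4) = [18, 1, 2, 3, 0, 17, 14, 4, 8, 7, 10, 11, 12, 13, 15, 9, 16, 6, 5]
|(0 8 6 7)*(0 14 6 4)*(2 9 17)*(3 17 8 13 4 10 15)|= 21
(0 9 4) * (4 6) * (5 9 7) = (0 7 5 9 6 4) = [7, 1, 2, 3, 0, 9, 4, 5, 8, 6]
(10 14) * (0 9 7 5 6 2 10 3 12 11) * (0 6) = [9, 1, 10, 12, 4, 0, 2, 5, 8, 7, 14, 6, 11, 13, 3] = (0 9 7 5)(2 10 14 3 12 11 6)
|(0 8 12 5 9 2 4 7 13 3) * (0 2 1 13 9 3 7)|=28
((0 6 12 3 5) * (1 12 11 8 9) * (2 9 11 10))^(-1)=((0 6 10 2 9 1 12 3 5)(8 11))^(-1)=(0 5 3 12 1 9 2 10 6)(8 11)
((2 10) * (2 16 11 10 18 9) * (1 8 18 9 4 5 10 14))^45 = ((1 8 18 4 5 10 16 11 14)(2 9))^45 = (18)(2 9)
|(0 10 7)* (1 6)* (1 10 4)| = |(0 4 1 6 10 7)| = 6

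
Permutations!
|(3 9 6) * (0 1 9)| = |(0 1 9 6 3)| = 5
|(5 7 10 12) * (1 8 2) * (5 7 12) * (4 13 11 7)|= |(1 8 2)(4 13 11 7 10 5 12)|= 21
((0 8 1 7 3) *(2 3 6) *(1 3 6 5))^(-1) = ((0 8 3)(1 7 5)(2 6))^(-1) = (0 3 8)(1 5 7)(2 6)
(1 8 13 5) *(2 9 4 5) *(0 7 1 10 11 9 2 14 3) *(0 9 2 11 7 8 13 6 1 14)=[8, 13, 11, 9, 5, 10, 1, 14, 6, 4, 7, 2, 12, 0, 3]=(0 8 6 1 13)(2 11)(3 9 4 5 10 7 14)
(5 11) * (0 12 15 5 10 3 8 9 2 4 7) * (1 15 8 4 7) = (0 12 8 9 2 7)(1 15 5 11 10 3 4) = [12, 15, 7, 4, 1, 11, 6, 0, 9, 2, 3, 10, 8, 13, 14, 5]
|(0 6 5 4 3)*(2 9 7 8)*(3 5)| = |(0 6 3)(2 9 7 8)(4 5)| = 12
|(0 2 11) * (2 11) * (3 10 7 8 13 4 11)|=8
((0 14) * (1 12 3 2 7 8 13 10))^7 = (0 14)(1 10 13 8 7 2 3 12) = ((0 14)(1 12 3 2 7 8 13 10))^7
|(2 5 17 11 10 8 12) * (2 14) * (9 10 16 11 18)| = |(2 5 17 18 9 10 8 12 14)(11 16)| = 18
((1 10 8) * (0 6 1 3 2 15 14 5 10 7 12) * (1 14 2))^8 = ((0 6 14 5 10 8 3 1 7 12)(2 15))^8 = (15)(0 7 3 10 14)(1 8 5 6 12)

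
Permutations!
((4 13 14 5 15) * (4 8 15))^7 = ((4 13 14 5)(8 15))^7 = (4 5 14 13)(8 15)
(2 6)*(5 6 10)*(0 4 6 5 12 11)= (0 4 6 2 10 12 11)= [4, 1, 10, 3, 6, 5, 2, 7, 8, 9, 12, 0, 11]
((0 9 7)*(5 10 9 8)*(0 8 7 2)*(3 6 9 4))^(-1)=((0 7 8 5 10 4 3 6 9 2))^(-1)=(0 2 9 6 3 4 10 5 8 7)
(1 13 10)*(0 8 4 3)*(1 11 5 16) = [8, 13, 2, 0, 3, 16, 6, 7, 4, 9, 11, 5, 12, 10, 14, 15, 1] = (0 8 4 3)(1 13 10 11 5 16)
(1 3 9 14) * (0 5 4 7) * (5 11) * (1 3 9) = (0 11 5 4 7)(1 9 14 3) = [11, 9, 2, 1, 7, 4, 6, 0, 8, 14, 10, 5, 12, 13, 3]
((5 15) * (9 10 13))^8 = (15)(9 13 10)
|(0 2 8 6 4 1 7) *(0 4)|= 12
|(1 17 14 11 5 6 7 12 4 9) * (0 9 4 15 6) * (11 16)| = |(0 9 1 17 14 16 11 5)(6 7 12 15)| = 8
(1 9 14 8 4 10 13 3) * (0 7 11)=(0 7 11)(1 9 14 8 4 10 13 3)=[7, 9, 2, 1, 10, 5, 6, 11, 4, 14, 13, 0, 12, 3, 8]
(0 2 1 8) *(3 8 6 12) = (0 2 1 6 12 3 8) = [2, 6, 1, 8, 4, 5, 12, 7, 0, 9, 10, 11, 3]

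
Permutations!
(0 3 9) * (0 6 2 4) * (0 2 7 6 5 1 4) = [3, 4, 0, 9, 2, 1, 7, 6, 8, 5] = (0 3 9 5 1 4 2)(6 7)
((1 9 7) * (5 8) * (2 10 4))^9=(10)(5 8)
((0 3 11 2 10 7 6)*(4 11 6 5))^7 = ((0 3 6)(2 10 7 5 4 11))^7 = (0 3 6)(2 10 7 5 4 11)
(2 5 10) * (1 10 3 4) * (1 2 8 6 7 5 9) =[0, 10, 9, 4, 2, 3, 7, 5, 6, 1, 8] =(1 10 8 6 7 5 3 4 2 9)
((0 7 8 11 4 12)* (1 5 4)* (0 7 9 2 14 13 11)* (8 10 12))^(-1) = (0 8 4 5 1 11 13 14 2 9)(7 12 10)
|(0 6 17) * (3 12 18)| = 3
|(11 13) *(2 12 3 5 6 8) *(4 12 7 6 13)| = 12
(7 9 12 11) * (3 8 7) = (3 8 7 9 12 11) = [0, 1, 2, 8, 4, 5, 6, 9, 7, 12, 10, 3, 11]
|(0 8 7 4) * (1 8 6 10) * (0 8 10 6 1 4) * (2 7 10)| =12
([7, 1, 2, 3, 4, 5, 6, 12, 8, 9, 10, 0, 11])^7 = (0 11 12 7)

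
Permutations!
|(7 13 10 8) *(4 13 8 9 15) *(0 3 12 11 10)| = |(0 3 12 11 10 9 15 4 13)(7 8)| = 18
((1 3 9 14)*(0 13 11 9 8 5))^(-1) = (0 5 8 3 1 14 9 11 13)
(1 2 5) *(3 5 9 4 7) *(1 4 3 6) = (1 2 9 3 5 4 7 6) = [0, 2, 9, 5, 7, 4, 1, 6, 8, 3]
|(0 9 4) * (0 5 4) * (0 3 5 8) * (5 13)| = 7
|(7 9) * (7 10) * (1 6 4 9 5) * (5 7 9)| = |(1 6 4 5)(9 10)| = 4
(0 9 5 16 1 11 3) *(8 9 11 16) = (0 11 3)(1 16)(5 8 9) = [11, 16, 2, 0, 4, 8, 6, 7, 9, 5, 10, 3, 12, 13, 14, 15, 1]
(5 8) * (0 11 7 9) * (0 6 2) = (0 11 7 9 6 2)(5 8) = [11, 1, 0, 3, 4, 8, 2, 9, 5, 6, 10, 7]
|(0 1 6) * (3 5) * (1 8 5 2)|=7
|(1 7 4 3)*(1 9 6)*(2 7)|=|(1 2 7 4 3 9 6)|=7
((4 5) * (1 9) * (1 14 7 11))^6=(1 9 14 7 11)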